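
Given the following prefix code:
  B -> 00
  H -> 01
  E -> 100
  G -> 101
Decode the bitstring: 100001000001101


Decoding step by step:
Bits 100 -> E
Bits 00 -> B
Bits 100 -> E
Bits 00 -> B
Bits 01 -> H
Bits 101 -> G


Decoded message: EBEBHG


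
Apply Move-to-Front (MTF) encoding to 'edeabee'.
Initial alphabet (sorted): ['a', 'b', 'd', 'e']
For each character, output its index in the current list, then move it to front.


MTF encoding:
'e': index 3 in ['a', 'b', 'd', 'e'] -> ['e', 'a', 'b', 'd']
'd': index 3 in ['e', 'a', 'b', 'd'] -> ['d', 'e', 'a', 'b']
'e': index 1 in ['d', 'e', 'a', 'b'] -> ['e', 'd', 'a', 'b']
'a': index 2 in ['e', 'd', 'a', 'b'] -> ['a', 'e', 'd', 'b']
'b': index 3 in ['a', 'e', 'd', 'b'] -> ['b', 'a', 'e', 'd']
'e': index 2 in ['b', 'a', 'e', 'd'] -> ['e', 'b', 'a', 'd']
'e': index 0 in ['e', 'b', 'a', 'd'] -> ['e', 'b', 'a', 'd']


Output: [3, 3, 1, 2, 3, 2, 0]


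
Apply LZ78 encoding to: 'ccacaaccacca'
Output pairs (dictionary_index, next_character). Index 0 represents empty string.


LZ78 encoding steps:
Dictionary: {0: ''}
Step 1: w='' (idx 0), next='c' -> output (0, 'c'), add 'c' as idx 1
Step 2: w='c' (idx 1), next='a' -> output (1, 'a'), add 'ca' as idx 2
Step 3: w='ca' (idx 2), next='a' -> output (2, 'a'), add 'caa' as idx 3
Step 4: w='c' (idx 1), next='c' -> output (1, 'c'), add 'cc' as idx 4
Step 5: w='' (idx 0), next='a' -> output (0, 'a'), add 'a' as idx 5
Step 6: w='cc' (idx 4), next='a' -> output (4, 'a'), add 'cca' as idx 6


Encoded: [(0, 'c'), (1, 'a'), (2, 'a'), (1, 'c'), (0, 'a'), (4, 'a')]


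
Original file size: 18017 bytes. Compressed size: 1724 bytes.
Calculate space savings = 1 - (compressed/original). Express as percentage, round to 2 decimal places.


ratio = compressed/original = 1724/18017 = 0.095687
savings = 1 - ratio = 1 - 0.095687 = 0.904313
as a percentage: 0.904313 * 100 = 90.43%

Space savings = 1 - 1724/18017 = 90.43%


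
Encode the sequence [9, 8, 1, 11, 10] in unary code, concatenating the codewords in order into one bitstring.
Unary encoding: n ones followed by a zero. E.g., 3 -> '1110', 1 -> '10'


Encode each number as n ones followed by a terminating 0:
  9 -> 1111111110 (10 bits)
  8 -> 111111110 (9 bits)
  1 -> 10 (2 bits)
  11 -> 111111111110 (12 bits)
  10 -> 11111111110 (11 bits)
Total length = 10 + 9 + 2 + 12 + 11 = 44 bits.

Unary([9, 8, 1, 11, 10]) = 11111111101111111101011111111111011111111110 (44 bits)


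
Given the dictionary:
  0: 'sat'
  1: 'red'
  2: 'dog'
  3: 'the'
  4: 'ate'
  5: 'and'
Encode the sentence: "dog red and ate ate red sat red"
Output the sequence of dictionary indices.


Look up each word in the dictionary:
  'dog' -> 2
  'red' -> 1
  'and' -> 5
  'ate' -> 4
  'ate' -> 4
  'red' -> 1
  'sat' -> 0
  'red' -> 1

Encoded: [2, 1, 5, 4, 4, 1, 0, 1]


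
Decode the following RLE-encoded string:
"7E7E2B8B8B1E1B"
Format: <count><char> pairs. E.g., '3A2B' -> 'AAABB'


Expanding each <count><char> pair:
  7E -> 'EEEEEEE'
  7E -> 'EEEEEEE'
  2B -> 'BB'
  8B -> 'BBBBBBBB'
  8B -> 'BBBBBBBB'
  1E -> 'E'
  1B -> 'B'

Decoded = EEEEEEEEEEEEEEBBBBBBBBBBBBBBBBBBEB


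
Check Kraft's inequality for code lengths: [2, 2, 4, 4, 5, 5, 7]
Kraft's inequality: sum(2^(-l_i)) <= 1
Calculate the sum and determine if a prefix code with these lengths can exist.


Sum = 2^(-2) + 2^(-2) + 2^(-4) + 2^(-4) + 2^(-5) + 2^(-5) + 2^(-7)
    = 0.25 + 0.25 + 0.0625 + 0.0625 + 0.03125 + 0.03125 + 0.0078125
    = 89/128 = 0.6953125
Since 0.6953125 <= 1, Kraft's inequality IS satisfied.
A prefix code with these lengths CAN exist.

Kraft sum = 0.6953125. Satisfied.


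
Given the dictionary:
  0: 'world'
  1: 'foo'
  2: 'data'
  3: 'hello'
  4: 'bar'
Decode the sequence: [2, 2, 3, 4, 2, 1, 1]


Look up each index in the dictionary:
  2 -> 'data'
  2 -> 'data'
  3 -> 'hello'
  4 -> 'bar'
  2 -> 'data'
  1 -> 'foo'
  1 -> 'foo'

Decoded: "data data hello bar data foo foo"


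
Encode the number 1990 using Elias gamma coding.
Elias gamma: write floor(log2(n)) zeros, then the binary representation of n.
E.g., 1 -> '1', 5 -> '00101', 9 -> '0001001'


num_bits = floor(log2(1990)) + 1 = 11
leading_zeros = num_bits - 1 = 10
binary(1990) = 11111000110

Elias gamma(1990) = '0000000000' + '11111000110' = 000000000011111000110 (21 bits)


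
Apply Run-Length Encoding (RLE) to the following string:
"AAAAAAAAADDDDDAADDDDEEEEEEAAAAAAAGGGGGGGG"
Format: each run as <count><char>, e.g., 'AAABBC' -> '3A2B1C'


Scanning runs left to right:
  i=0: run of 'A' x 9 -> '9A'
  i=9: run of 'D' x 5 -> '5D'
  i=14: run of 'A' x 2 -> '2A'
  i=16: run of 'D' x 4 -> '4D'
  i=20: run of 'E' x 6 -> '6E'
  i=26: run of 'A' x 7 -> '7A'
  i=33: run of 'G' x 8 -> '8G'

RLE = 9A5D2A4D6E7A8G


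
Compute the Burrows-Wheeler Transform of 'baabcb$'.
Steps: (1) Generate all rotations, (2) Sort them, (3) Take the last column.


Rotations (sorted):
  0: $baabcb -> last char: b
  1: aabcb$b -> last char: b
  2: abcb$ba -> last char: a
  3: b$baabc -> last char: c
  4: baabcb$ -> last char: $
  5: bcb$baa -> last char: a
  6: cb$baab -> last char: b


BWT = bbac$ab


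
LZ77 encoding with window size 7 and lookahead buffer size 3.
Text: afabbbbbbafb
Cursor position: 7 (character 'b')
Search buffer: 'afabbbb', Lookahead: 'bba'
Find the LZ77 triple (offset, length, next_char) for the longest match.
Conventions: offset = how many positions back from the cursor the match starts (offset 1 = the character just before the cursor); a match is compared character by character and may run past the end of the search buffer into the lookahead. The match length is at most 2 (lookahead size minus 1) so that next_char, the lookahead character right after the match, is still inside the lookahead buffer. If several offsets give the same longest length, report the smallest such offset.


Try each offset into the search buffer:
  offset=1 (pos 6, char 'b'): match length 2
  offset=2 (pos 5, char 'b'): match length 2
  offset=3 (pos 4, char 'b'): match length 2
  offset=4 (pos 3, char 'b'): match length 2
  offset=5 (pos 2, char 'a'): match length 0
  offset=6 (pos 1, char 'f'): match length 0
  offset=7 (pos 0, char 'a'): match length 0
Longest match has length 2, found at offsets 1, 2, 3, 4; take the smallest, offset 1.
next_char = character at position 7 + 2 = 9 -> 'a'

Best match: offset=1, length=2 (matching 'bb' starting at position 6)
LZ77 triple: (1, 2, 'a')


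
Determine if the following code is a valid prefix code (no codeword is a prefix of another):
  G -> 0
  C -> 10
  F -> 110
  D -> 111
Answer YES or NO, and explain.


Checking each pair (does one codeword prefix another?):
  G='0' vs C='10': no prefix
  G='0' vs F='110': no prefix
  G='0' vs D='111': no prefix
  C='10' vs G='0': no prefix
  C='10' vs F='110': no prefix
  C='10' vs D='111': no prefix
  F='110' vs G='0': no prefix
  F='110' vs C='10': no prefix
  F='110' vs D='111': no prefix
  D='111' vs G='0': no prefix
  D='111' vs C='10': no prefix
  D='111' vs F='110': no prefix
No violation found over all pairs.

YES -- this is a valid prefix code. No codeword is a prefix of any other codeword.


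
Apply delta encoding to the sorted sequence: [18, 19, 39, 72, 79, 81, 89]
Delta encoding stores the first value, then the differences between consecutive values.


First value: 18
Deltas:
  19 - 18 = 1
  39 - 19 = 20
  72 - 39 = 33
  79 - 72 = 7
  81 - 79 = 2
  89 - 81 = 8


Delta encoded: [18, 1, 20, 33, 7, 2, 8]


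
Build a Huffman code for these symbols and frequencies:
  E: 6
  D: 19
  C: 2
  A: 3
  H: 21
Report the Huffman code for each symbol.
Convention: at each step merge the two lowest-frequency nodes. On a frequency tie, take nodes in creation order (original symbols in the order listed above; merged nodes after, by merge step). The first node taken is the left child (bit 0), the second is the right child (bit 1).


Huffman tree construction:
Step 1: Merge C(2) + A(3) = 5
Step 2: Merge (C+A)(5) + E(6) = 11
Step 3: Merge ((C+A)+E)(11) + D(19) = 30
Step 4: Merge H(21) + (((C+A)+E)+D)(30) = 51
Read each symbol's code off the tree from the root (left child = 0, right child = 1).

Codes:
  E: 101 (length 3)
  D: 11 (length 2)
  C: 1000 (length 4)
  A: 1001 (length 4)
  H: 0 (length 1)
Average code length: 97/51 = 1.9020 bits/symbol


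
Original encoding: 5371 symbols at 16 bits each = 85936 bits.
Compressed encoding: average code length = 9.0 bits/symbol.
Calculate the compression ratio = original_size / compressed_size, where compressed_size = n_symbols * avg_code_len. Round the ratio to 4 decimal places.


original_size = n_symbols * orig_bits = 5371 * 16 = 85936 bits
compressed_size = n_symbols * avg_code_len = 5371 * 9.0 = 48339.0 bits
ratio = original_size / compressed_size = 85936 / 48339.0 = 1.7778

Compression ratio = 1.7778


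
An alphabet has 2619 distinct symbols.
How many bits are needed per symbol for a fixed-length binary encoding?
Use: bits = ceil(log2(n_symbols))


log2(2619) = 11.3548
Bracket: 2^11 = 2048 < 2619 <= 2^12 = 4096
So ceil(log2(2619)) = 12

bits = ceil(log2(2619)) = ceil(11.3548) = 12 bits


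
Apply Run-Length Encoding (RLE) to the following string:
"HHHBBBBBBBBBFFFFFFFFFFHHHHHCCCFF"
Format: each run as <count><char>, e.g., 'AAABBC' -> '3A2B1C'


Scanning runs left to right:
  i=0: run of 'H' x 3 -> '3H'
  i=3: run of 'B' x 9 -> '9B'
  i=12: run of 'F' x 10 -> '10F'
  i=22: run of 'H' x 5 -> '5H'
  i=27: run of 'C' x 3 -> '3C'
  i=30: run of 'F' x 2 -> '2F'

RLE = 3H9B10F5H3C2F


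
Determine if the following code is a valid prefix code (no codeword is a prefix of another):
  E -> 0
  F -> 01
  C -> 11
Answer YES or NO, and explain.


Checking each pair (does one codeword prefix another?):
  E='0' vs F='01': prefix -- VIOLATION

NO -- this is NOT a valid prefix code. E (0) is a prefix of F (01).


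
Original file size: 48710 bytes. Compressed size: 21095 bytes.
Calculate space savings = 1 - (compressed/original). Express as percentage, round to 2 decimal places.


ratio = compressed/original = 21095/48710 = 0.433073
savings = 1 - ratio = 1 - 0.433073 = 0.566927
as a percentage: 0.566927 * 100 = 56.69%

Space savings = 1 - 21095/48710 = 56.69%


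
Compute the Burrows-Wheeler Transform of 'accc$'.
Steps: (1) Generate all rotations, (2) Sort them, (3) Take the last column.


Rotations (sorted):
  0: $accc -> last char: c
  1: accc$ -> last char: $
  2: c$acc -> last char: c
  3: cc$ac -> last char: c
  4: ccc$a -> last char: a


BWT = c$cca


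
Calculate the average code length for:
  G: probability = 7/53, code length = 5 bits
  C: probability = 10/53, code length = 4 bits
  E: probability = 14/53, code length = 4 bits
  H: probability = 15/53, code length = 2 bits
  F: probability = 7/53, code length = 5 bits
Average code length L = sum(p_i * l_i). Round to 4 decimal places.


Weighted contributions p_i * l_i:
  G: (7/53) * 5 = 35/53
  C: (10/53) * 4 = 40/53
  E: (14/53) * 4 = 56/53
  H: (15/53) * 2 = 30/53
  F: (7/53) * 5 = 35/53
Sum = (35 + 40 + 56 + 30 + 35)/53 = 196/53

L = 196/53 = 3.6981 bits/symbol


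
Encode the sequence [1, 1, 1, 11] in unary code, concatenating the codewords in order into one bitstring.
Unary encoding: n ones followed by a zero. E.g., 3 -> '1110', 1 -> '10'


Encode each number as n ones followed by a terminating 0:
  1 -> 10 (2 bits)
  1 -> 10 (2 bits)
  1 -> 10 (2 bits)
  11 -> 111111111110 (12 bits)
Total length = 2 + 2 + 2 + 12 = 18 bits.

Unary([1, 1, 1, 11]) = 101010111111111110 (18 bits)


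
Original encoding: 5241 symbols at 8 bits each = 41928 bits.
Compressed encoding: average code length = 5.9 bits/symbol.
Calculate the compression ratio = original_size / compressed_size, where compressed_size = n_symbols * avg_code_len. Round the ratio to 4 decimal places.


original_size = n_symbols * orig_bits = 5241 * 8 = 41928 bits
compressed_size = n_symbols * avg_code_len = 5241 * 5.9 = 30921.9 bits
ratio = original_size / compressed_size = 41928 / 30921.9 = 1.3559

Compression ratio = 1.3559


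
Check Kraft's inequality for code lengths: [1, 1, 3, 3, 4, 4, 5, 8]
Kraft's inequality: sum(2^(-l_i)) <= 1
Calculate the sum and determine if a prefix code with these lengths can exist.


Sum = 2^(-1) + 2^(-1) + 2^(-3) + 2^(-3) + 2^(-4) + 2^(-4) + 2^(-5) + 2^(-8)
    = 0.5 + 0.5 + 0.125 + 0.125 + 0.0625 + 0.0625 + 0.03125 + 0.00390625
    = 361/256 = 1.41015625
Since 1.41015625 > 1, Kraft's inequality is NOT satisfied.
A prefix code with these lengths CANNOT exist.

Kraft sum = 1.41015625. Not satisfied.


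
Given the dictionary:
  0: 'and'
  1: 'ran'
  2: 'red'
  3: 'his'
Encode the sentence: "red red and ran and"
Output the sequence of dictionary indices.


Look up each word in the dictionary:
  'red' -> 2
  'red' -> 2
  'and' -> 0
  'ran' -> 1
  'and' -> 0

Encoded: [2, 2, 0, 1, 0]


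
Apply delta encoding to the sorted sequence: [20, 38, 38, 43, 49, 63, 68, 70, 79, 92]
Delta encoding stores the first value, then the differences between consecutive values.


First value: 20
Deltas:
  38 - 20 = 18
  38 - 38 = 0
  43 - 38 = 5
  49 - 43 = 6
  63 - 49 = 14
  68 - 63 = 5
  70 - 68 = 2
  79 - 70 = 9
  92 - 79 = 13


Delta encoded: [20, 18, 0, 5, 6, 14, 5, 2, 9, 13]


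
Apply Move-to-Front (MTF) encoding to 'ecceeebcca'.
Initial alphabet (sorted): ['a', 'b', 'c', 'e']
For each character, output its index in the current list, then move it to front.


MTF encoding:
'e': index 3 in ['a', 'b', 'c', 'e'] -> ['e', 'a', 'b', 'c']
'c': index 3 in ['e', 'a', 'b', 'c'] -> ['c', 'e', 'a', 'b']
'c': index 0 in ['c', 'e', 'a', 'b'] -> ['c', 'e', 'a', 'b']
'e': index 1 in ['c', 'e', 'a', 'b'] -> ['e', 'c', 'a', 'b']
'e': index 0 in ['e', 'c', 'a', 'b'] -> ['e', 'c', 'a', 'b']
'e': index 0 in ['e', 'c', 'a', 'b'] -> ['e', 'c', 'a', 'b']
'b': index 3 in ['e', 'c', 'a', 'b'] -> ['b', 'e', 'c', 'a']
'c': index 2 in ['b', 'e', 'c', 'a'] -> ['c', 'b', 'e', 'a']
'c': index 0 in ['c', 'b', 'e', 'a'] -> ['c', 'b', 'e', 'a']
'a': index 3 in ['c', 'b', 'e', 'a'] -> ['a', 'c', 'b', 'e']


Output: [3, 3, 0, 1, 0, 0, 3, 2, 0, 3]


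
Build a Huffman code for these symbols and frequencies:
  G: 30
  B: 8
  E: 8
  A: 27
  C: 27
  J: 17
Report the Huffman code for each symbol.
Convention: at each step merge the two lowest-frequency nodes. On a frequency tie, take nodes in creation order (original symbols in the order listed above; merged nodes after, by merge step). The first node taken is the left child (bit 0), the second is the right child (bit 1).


Huffman tree construction:
Step 1: Merge B(8) + E(8) = 16
Step 2: Merge (B+E)(16) + J(17) = 33
Step 3: Merge A(27) + C(27) = 54
Step 4: Merge G(30) + ((B+E)+J)(33) = 63
Step 5: Merge (A+C)(54) + (G+((B+E)+J))(63) = 117
Read each symbol's code off the tree from the root (left child = 0, right child = 1).

Codes:
  G: 10 (length 2)
  B: 1100 (length 4)
  E: 1101 (length 4)
  A: 00 (length 2)
  C: 01 (length 2)
  J: 111 (length 3)
Average code length: 283/117 = 2.4188 bits/symbol


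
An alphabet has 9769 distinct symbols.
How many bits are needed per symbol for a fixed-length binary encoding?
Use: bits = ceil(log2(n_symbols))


log2(9769) = 13.254
Bracket: 2^13 = 8192 < 9769 <= 2^14 = 16384
So ceil(log2(9769)) = 14

bits = ceil(log2(9769)) = ceil(13.254) = 14 bits


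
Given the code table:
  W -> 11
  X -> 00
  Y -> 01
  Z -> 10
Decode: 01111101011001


Decoding:
01 -> Y
11 -> W
11 -> W
01 -> Y
01 -> Y
10 -> Z
01 -> Y


Result: YWWYYZY


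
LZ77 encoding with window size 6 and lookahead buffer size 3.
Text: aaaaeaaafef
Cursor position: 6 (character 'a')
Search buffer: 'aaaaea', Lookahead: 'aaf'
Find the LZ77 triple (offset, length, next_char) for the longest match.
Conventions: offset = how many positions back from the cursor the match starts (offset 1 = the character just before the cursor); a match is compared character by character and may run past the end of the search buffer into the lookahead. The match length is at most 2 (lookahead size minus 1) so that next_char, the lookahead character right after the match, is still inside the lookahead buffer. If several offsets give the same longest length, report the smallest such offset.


Try each offset into the search buffer:
  offset=1 (pos 5, char 'a'): match length 2
  offset=2 (pos 4, char 'e'): match length 0
  offset=3 (pos 3, char 'a'): match length 1
  offset=4 (pos 2, char 'a'): match length 2
  offset=5 (pos 1, char 'a'): match length 2
  offset=6 (pos 0, char 'a'): match length 2
Longest match has length 2, found at offsets 1, 4, 5, 6; take the smallest, offset 1.
next_char = character at position 6 + 2 = 8 -> 'f'

Best match: offset=1, length=2 (matching 'aa' starting at position 5)
LZ77 triple: (1, 2, 'f')


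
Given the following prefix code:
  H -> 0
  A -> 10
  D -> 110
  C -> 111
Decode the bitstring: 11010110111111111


Decoding step by step:
Bits 110 -> D
Bits 10 -> A
Bits 110 -> D
Bits 111 -> C
Bits 111 -> C
Bits 111 -> C


Decoded message: DADCCC


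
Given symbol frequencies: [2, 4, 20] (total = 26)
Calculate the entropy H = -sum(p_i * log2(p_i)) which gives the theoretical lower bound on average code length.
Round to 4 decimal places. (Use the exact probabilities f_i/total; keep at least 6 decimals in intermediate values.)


Per-symbol terms -p_i * log2(p_i) with p_i = f_i/26:
  p = 2/26 = 0.076923: log2(p) = -3.700440, -p*log2(p) = 0.284649
  p = 4/26 = 0.153846: log2(p) = -2.700440, -p*log2(p) = 0.415452
  p = 20/26 = 0.769231: log2(p) = -0.378512, -p*log2(p) = 0.291163
H = 0.284649 + 0.415452 + 0.291163 = 0.991264

H = 0.9913 bits/symbol


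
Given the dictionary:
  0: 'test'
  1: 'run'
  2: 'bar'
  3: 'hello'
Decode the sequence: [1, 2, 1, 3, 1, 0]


Look up each index in the dictionary:
  1 -> 'run'
  2 -> 'bar'
  1 -> 'run'
  3 -> 'hello'
  1 -> 'run'
  0 -> 'test'

Decoded: "run bar run hello run test"


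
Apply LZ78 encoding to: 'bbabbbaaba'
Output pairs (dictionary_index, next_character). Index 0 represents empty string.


LZ78 encoding steps:
Dictionary: {0: ''}
Step 1: w='' (idx 0), next='b' -> output (0, 'b'), add 'b' as idx 1
Step 2: w='b' (idx 1), next='a' -> output (1, 'a'), add 'ba' as idx 2
Step 3: w='b' (idx 1), next='b' -> output (1, 'b'), add 'bb' as idx 3
Step 4: w='ba' (idx 2), next='a' -> output (2, 'a'), add 'baa' as idx 4
Step 5: w='ba' (idx 2), end of input -> output (2, '')


Encoded: [(0, 'b'), (1, 'a'), (1, 'b'), (2, 'a'), (2, '')]


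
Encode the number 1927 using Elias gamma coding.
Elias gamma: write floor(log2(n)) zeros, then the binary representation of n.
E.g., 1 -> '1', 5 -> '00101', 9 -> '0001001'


num_bits = floor(log2(1927)) + 1 = 11
leading_zeros = num_bits - 1 = 10
binary(1927) = 11110000111

Elias gamma(1927) = '0000000000' + '11110000111' = 000000000011110000111 (21 bits)


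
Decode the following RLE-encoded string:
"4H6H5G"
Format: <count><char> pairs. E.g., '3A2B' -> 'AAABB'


Expanding each <count><char> pair:
  4H -> 'HHHH'
  6H -> 'HHHHHH'
  5G -> 'GGGGG'

Decoded = HHHHHHHHHHGGGGG


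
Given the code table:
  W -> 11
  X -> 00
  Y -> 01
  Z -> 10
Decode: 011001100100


Decoding:
01 -> Y
10 -> Z
01 -> Y
10 -> Z
01 -> Y
00 -> X


Result: YZYZYX


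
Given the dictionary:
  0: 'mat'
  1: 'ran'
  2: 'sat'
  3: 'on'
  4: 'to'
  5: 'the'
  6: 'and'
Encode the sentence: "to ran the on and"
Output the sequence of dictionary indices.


Look up each word in the dictionary:
  'to' -> 4
  'ran' -> 1
  'the' -> 5
  'on' -> 3
  'and' -> 6

Encoded: [4, 1, 5, 3, 6]


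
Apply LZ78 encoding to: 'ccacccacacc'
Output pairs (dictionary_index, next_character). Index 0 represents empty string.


LZ78 encoding steps:
Dictionary: {0: ''}
Step 1: w='' (idx 0), next='c' -> output (0, 'c'), add 'c' as idx 1
Step 2: w='c' (idx 1), next='a' -> output (1, 'a'), add 'ca' as idx 2
Step 3: w='c' (idx 1), next='c' -> output (1, 'c'), add 'cc' as idx 3
Step 4: w='ca' (idx 2), next='c' -> output (2, 'c'), add 'cac' as idx 4
Step 5: w='' (idx 0), next='a' -> output (0, 'a'), add 'a' as idx 5
Step 6: w='cc' (idx 3), end of input -> output (3, '')


Encoded: [(0, 'c'), (1, 'a'), (1, 'c'), (2, 'c'), (0, 'a'), (3, '')]


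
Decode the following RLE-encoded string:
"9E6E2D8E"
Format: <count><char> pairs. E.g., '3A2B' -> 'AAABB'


Expanding each <count><char> pair:
  9E -> 'EEEEEEEEE'
  6E -> 'EEEEEE'
  2D -> 'DD'
  8E -> 'EEEEEEEE'

Decoded = EEEEEEEEEEEEEEEDDEEEEEEEE


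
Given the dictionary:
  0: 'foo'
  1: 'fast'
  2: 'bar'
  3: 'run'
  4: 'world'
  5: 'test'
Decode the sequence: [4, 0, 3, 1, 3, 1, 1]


Look up each index in the dictionary:
  4 -> 'world'
  0 -> 'foo'
  3 -> 'run'
  1 -> 'fast'
  3 -> 'run'
  1 -> 'fast'
  1 -> 'fast'

Decoded: "world foo run fast run fast fast"


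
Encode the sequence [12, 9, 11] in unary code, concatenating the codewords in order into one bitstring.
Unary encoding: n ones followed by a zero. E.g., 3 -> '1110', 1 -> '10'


Encode each number as n ones followed by a terminating 0:
  12 -> 1111111111110 (13 bits)
  9 -> 1111111110 (10 bits)
  11 -> 111111111110 (12 bits)
Total length = 13 + 10 + 12 = 35 bits.

Unary([12, 9, 11]) = 11111111111101111111110111111111110 (35 bits)


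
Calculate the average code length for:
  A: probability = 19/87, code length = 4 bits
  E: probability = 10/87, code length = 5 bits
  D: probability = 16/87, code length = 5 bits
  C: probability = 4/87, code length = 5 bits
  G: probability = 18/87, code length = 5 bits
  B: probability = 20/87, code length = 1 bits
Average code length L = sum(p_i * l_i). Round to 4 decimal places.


Weighted contributions p_i * l_i:
  A: (19/87) * 4 = 76/87
  E: (10/87) * 5 = 50/87
  D: (16/87) * 5 = 80/87
  C: (4/87) * 5 = 20/87
  G: (18/87) * 5 = 90/87
  B: (20/87) * 1 = 20/87
Sum = (76 + 50 + 80 + 20 + 90 + 20)/87 = 336/87

L = 336/87 = 3.8621 bits/symbol


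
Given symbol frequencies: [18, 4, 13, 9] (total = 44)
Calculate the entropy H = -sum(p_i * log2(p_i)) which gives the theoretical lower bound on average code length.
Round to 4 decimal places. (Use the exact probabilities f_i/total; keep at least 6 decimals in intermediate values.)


Per-symbol terms -p_i * log2(p_i) with p_i = f_i/44:
  p = 18/44 = 0.409091: log2(p) = -1.289507, -p*log2(p) = 0.527525
  p = 4/44 = 0.090909: log2(p) = -3.459432, -p*log2(p) = 0.314494
  p = 13/44 = 0.295455: log2(p) = -1.758992, -p*log2(p) = 0.519702
  p = 9/44 = 0.204545: log2(p) = -2.289507, -p*log2(p) = 0.468308
H = 0.527525 + 0.314494 + 0.519702 + 0.468308 = 1.830029

H = 1.83 bits/symbol


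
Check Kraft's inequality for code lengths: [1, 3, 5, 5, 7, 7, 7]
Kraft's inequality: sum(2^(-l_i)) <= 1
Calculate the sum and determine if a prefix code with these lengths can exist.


Sum = 2^(-1) + 2^(-3) + 2^(-5) + 2^(-5) + 2^(-7) + 2^(-7) + 2^(-7)
    = 0.5 + 0.125 + 0.03125 + 0.03125 + 0.0078125 + 0.0078125 + 0.0078125
    = 91/128 = 0.7109375
Since 0.7109375 <= 1, Kraft's inequality IS satisfied.
A prefix code with these lengths CAN exist.

Kraft sum = 0.7109375. Satisfied.


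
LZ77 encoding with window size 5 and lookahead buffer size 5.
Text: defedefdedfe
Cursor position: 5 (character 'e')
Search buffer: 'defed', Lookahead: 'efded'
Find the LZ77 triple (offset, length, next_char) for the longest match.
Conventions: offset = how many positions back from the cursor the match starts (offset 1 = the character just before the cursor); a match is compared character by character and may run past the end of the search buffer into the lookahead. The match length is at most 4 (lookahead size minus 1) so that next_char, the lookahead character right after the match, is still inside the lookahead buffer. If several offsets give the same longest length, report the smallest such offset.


Try each offset into the search buffer:
  offset=1 (pos 4, char 'd'): match length 0
  offset=2 (pos 3, char 'e'): match length 1
  offset=3 (pos 2, char 'f'): match length 0
  offset=4 (pos 1, char 'e'): match length 2
  offset=5 (pos 0, char 'd'): match length 0
Longest match has length 2 at offset 4.
next_char = character at position 5 + 2 = 7 -> 'd'

Best match: offset=4, length=2 (matching 'ef' starting at position 1)
LZ77 triple: (4, 2, 'd')


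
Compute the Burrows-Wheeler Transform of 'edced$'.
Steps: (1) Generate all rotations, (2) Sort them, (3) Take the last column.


Rotations (sorted):
  0: $edced -> last char: d
  1: ced$ed -> last char: d
  2: d$edce -> last char: e
  3: dced$e -> last char: e
  4: ed$edc -> last char: c
  5: edced$ -> last char: $


BWT = ddeec$


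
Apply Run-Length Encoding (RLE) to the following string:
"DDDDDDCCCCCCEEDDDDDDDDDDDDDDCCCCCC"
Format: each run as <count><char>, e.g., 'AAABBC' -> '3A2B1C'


Scanning runs left to right:
  i=0: run of 'D' x 6 -> '6D'
  i=6: run of 'C' x 6 -> '6C'
  i=12: run of 'E' x 2 -> '2E'
  i=14: run of 'D' x 14 -> '14D'
  i=28: run of 'C' x 6 -> '6C'

RLE = 6D6C2E14D6C


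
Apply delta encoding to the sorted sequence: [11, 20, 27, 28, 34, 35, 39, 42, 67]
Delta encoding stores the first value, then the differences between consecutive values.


First value: 11
Deltas:
  20 - 11 = 9
  27 - 20 = 7
  28 - 27 = 1
  34 - 28 = 6
  35 - 34 = 1
  39 - 35 = 4
  42 - 39 = 3
  67 - 42 = 25


Delta encoded: [11, 9, 7, 1, 6, 1, 4, 3, 25]


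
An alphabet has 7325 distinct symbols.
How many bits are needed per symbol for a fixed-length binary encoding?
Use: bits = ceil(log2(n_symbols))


log2(7325) = 12.8386
Bracket: 2^12 = 4096 < 7325 <= 2^13 = 8192
So ceil(log2(7325)) = 13

bits = ceil(log2(7325)) = ceil(12.8386) = 13 bits


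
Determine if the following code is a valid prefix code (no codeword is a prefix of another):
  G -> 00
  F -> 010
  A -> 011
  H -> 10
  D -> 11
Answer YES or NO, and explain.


Checking each pair (does one codeword prefix another?):
  G='00' vs F='010': no prefix
  G='00' vs A='011': no prefix
  G='00' vs H='10': no prefix
  G='00' vs D='11': no prefix
  F='010' vs G='00': no prefix
  F='010' vs A='011': no prefix
  F='010' vs H='10': no prefix
  F='010' vs D='11': no prefix
  A='011' vs G='00': no prefix
  A='011' vs F='010': no prefix
  A='011' vs H='10': no prefix
  A='011' vs D='11': no prefix
  H='10' vs G='00': no prefix
  H='10' vs F='010': no prefix
  H='10' vs A='011': no prefix
  H='10' vs D='11': no prefix
  D='11' vs G='00': no prefix
  D='11' vs F='010': no prefix
  D='11' vs A='011': no prefix
  D='11' vs H='10': no prefix
No violation found over all pairs.

YES -- this is a valid prefix code. No codeword is a prefix of any other codeword.


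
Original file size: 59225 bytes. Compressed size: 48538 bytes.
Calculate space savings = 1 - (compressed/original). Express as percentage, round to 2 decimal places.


ratio = compressed/original = 48538/59225 = 0.819553
savings = 1 - ratio = 1 - 0.819553 = 0.180447
as a percentage: 0.180447 * 100 = 18.04%

Space savings = 1 - 48538/59225 = 18.04%


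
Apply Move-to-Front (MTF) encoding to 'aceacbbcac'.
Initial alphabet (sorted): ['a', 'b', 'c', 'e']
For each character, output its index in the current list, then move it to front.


MTF encoding:
'a': index 0 in ['a', 'b', 'c', 'e'] -> ['a', 'b', 'c', 'e']
'c': index 2 in ['a', 'b', 'c', 'e'] -> ['c', 'a', 'b', 'e']
'e': index 3 in ['c', 'a', 'b', 'e'] -> ['e', 'c', 'a', 'b']
'a': index 2 in ['e', 'c', 'a', 'b'] -> ['a', 'e', 'c', 'b']
'c': index 2 in ['a', 'e', 'c', 'b'] -> ['c', 'a', 'e', 'b']
'b': index 3 in ['c', 'a', 'e', 'b'] -> ['b', 'c', 'a', 'e']
'b': index 0 in ['b', 'c', 'a', 'e'] -> ['b', 'c', 'a', 'e']
'c': index 1 in ['b', 'c', 'a', 'e'] -> ['c', 'b', 'a', 'e']
'a': index 2 in ['c', 'b', 'a', 'e'] -> ['a', 'c', 'b', 'e']
'c': index 1 in ['a', 'c', 'b', 'e'] -> ['c', 'a', 'b', 'e']


Output: [0, 2, 3, 2, 2, 3, 0, 1, 2, 1]


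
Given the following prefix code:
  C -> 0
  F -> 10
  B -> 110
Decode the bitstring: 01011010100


Decoding step by step:
Bits 0 -> C
Bits 10 -> F
Bits 110 -> B
Bits 10 -> F
Bits 10 -> F
Bits 0 -> C


Decoded message: CFBFFC


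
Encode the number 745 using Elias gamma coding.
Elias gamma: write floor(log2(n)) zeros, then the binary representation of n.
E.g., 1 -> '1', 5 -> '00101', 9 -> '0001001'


num_bits = floor(log2(745)) + 1 = 10
leading_zeros = num_bits - 1 = 9
binary(745) = 1011101001

Elias gamma(745) = '000000000' + '1011101001' = 0000000001011101001 (19 bits)


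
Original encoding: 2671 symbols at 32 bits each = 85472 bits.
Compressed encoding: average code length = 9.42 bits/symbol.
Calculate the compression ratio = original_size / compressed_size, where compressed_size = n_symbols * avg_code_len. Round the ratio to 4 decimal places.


original_size = n_symbols * orig_bits = 2671 * 32 = 85472 bits
compressed_size = n_symbols * avg_code_len = 2671 * 9.42 = 25160.82 bits
ratio = original_size / compressed_size = 85472 / 25160.82 = 3.397

Compression ratio = 3.397


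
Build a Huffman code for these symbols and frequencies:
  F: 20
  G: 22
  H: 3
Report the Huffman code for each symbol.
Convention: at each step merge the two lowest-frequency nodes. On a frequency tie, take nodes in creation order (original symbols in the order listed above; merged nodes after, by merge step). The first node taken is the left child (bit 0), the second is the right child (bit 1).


Huffman tree construction:
Step 1: Merge H(3) + F(20) = 23
Step 2: Merge G(22) + (H+F)(23) = 45
Read each symbol's code off the tree from the root (left child = 0, right child = 1).

Codes:
  F: 11 (length 2)
  G: 0 (length 1)
  H: 10 (length 2)
Average code length: 68/45 = 1.5111 bits/symbol


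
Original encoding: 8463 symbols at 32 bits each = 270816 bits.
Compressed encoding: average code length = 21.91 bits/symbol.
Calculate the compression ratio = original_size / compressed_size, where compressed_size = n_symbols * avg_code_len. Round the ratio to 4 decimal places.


original_size = n_symbols * orig_bits = 8463 * 32 = 270816 bits
compressed_size = n_symbols * avg_code_len = 8463 * 21.91 = 185424.33 bits
ratio = original_size / compressed_size = 270816 / 185424.33 = 1.4605

Compression ratio = 1.4605


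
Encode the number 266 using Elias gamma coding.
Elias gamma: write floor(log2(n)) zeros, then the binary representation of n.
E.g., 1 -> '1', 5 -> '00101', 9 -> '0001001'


num_bits = floor(log2(266)) + 1 = 9
leading_zeros = num_bits - 1 = 8
binary(266) = 100001010

Elias gamma(266) = '00000000' + '100001010' = 00000000100001010 (17 bits)


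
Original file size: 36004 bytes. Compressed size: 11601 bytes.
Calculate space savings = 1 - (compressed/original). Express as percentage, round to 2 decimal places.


ratio = compressed/original = 11601/36004 = 0.322214
savings = 1 - ratio = 1 - 0.322214 = 0.677786
as a percentage: 0.677786 * 100 = 67.78%

Space savings = 1 - 11601/36004 = 67.78%


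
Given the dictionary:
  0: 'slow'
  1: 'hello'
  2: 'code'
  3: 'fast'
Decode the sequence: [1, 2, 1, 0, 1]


Look up each index in the dictionary:
  1 -> 'hello'
  2 -> 'code'
  1 -> 'hello'
  0 -> 'slow'
  1 -> 'hello'

Decoded: "hello code hello slow hello"


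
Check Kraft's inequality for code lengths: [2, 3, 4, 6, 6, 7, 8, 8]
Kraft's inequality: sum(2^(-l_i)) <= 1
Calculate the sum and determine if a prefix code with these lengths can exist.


Sum = 2^(-2) + 2^(-3) + 2^(-4) + 2^(-6) + 2^(-6) + 2^(-7) + 2^(-8) + 2^(-8)
    = 0.25 + 0.125 + 0.0625 + 0.015625 + 0.015625 + 0.0078125 + 0.00390625 + 0.00390625
    = 124/256 = 0.484375
Since 0.484375 <= 1, Kraft's inequality IS satisfied.
A prefix code with these lengths CAN exist.

Kraft sum = 0.484375. Satisfied.


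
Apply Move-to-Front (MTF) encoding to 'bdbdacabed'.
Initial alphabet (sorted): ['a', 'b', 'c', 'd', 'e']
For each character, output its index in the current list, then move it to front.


MTF encoding:
'b': index 1 in ['a', 'b', 'c', 'd', 'e'] -> ['b', 'a', 'c', 'd', 'e']
'd': index 3 in ['b', 'a', 'c', 'd', 'e'] -> ['d', 'b', 'a', 'c', 'e']
'b': index 1 in ['d', 'b', 'a', 'c', 'e'] -> ['b', 'd', 'a', 'c', 'e']
'd': index 1 in ['b', 'd', 'a', 'c', 'e'] -> ['d', 'b', 'a', 'c', 'e']
'a': index 2 in ['d', 'b', 'a', 'c', 'e'] -> ['a', 'd', 'b', 'c', 'e']
'c': index 3 in ['a', 'd', 'b', 'c', 'e'] -> ['c', 'a', 'd', 'b', 'e']
'a': index 1 in ['c', 'a', 'd', 'b', 'e'] -> ['a', 'c', 'd', 'b', 'e']
'b': index 3 in ['a', 'c', 'd', 'b', 'e'] -> ['b', 'a', 'c', 'd', 'e']
'e': index 4 in ['b', 'a', 'c', 'd', 'e'] -> ['e', 'b', 'a', 'c', 'd']
'd': index 4 in ['e', 'b', 'a', 'c', 'd'] -> ['d', 'e', 'b', 'a', 'c']


Output: [1, 3, 1, 1, 2, 3, 1, 3, 4, 4]


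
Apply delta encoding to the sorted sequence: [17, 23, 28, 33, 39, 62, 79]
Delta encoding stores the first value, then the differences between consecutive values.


First value: 17
Deltas:
  23 - 17 = 6
  28 - 23 = 5
  33 - 28 = 5
  39 - 33 = 6
  62 - 39 = 23
  79 - 62 = 17


Delta encoded: [17, 6, 5, 5, 6, 23, 17]


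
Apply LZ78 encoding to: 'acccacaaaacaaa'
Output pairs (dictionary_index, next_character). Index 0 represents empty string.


LZ78 encoding steps:
Dictionary: {0: ''}
Step 1: w='' (idx 0), next='a' -> output (0, 'a'), add 'a' as idx 1
Step 2: w='' (idx 0), next='c' -> output (0, 'c'), add 'c' as idx 2
Step 3: w='c' (idx 2), next='c' -> output (2, 'c'), add 'cc' as idx 3
Step 4: w='a' (idx 1), next='c' -> output (1, 'c'), add 'ac' as idx 4
Step 5: w='a' (idx 1), next='a' -> output (1, 'a'), add 'aa' as idx 5
Step 6: w='aa' (idx 5), next='c' -> output (5, 'c'), add 'aac' as idx 6
Step 7: w='aa' (idx 5), next='a' -> output (5, 'a'), add 'aaa' as idx 7


Encoded: [(0, 'a'), (0, 'c'), (2, 'c'), (1, 'c'), (1, 'a'), (5, 'c'), (5, 'a')]


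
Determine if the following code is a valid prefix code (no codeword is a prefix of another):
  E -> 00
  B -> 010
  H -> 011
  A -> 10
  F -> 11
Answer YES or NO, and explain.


Checking each pair (does one codeword prefix another?):
  E='00' vs B='010': no prefix
  E='00' vs H='011': no prefix
  E='00' vs A='10': no prefix
  E='00' vs F='11': no prefix
  B='010' vs E='00': no prefix
  B='010' vs H='011': no prefix
  B='010' vs A='10': no prefix
  B='010' vs F='11': no prefix
  H='011' vs E='00': no prefix
  H='011' vs B='010': no prefix
  H='011' vs A='10': no prefix
  H='011' vs F='11': no prefix
  A='10' vs E='00': no prefix
  A='10' vs B='010': no prefix
  A='10' vs H='011': no prefix
  A='10' vs F='11': no prefix
  F='11' vs E='00': no prefix
  F='11' vs B='010': no prefix
  F='11' vs H='011': no prefix
  F='11' vs A='10': no prefix
No violation found over all pairs.

YES -- this is a valid prefix code. No codeword is a prefix of any other codeword.


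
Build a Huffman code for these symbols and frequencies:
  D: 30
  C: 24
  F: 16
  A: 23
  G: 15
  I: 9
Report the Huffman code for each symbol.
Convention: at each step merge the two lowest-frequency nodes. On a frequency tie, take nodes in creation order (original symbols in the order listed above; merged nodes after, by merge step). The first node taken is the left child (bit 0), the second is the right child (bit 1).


Huffman tree construction:
Step 1: Merge I(9) + G(15) = 24
Step 2: Merge F(16) + A(23) = 39
Step 3: Merge C(24) + (I+G)(24) = 48
Step 4: Merge D(30) + (F+A)(39) = 69
Step 5: Merge (C+(I+G))(48) + (D+(F+A))(69) = 117
Read each symbol's code off the tree from the root (left child = 0, right child = 1).

Codes:
  D: 10 (length 2)
  C: 00 (length 2)
  F: 110 (length 3)
  A: 111 (length 3)
  G: 011 (length 3)
  I: 010 (length 3)
Average code length: 297/117 = 2.5385 bits/symbol


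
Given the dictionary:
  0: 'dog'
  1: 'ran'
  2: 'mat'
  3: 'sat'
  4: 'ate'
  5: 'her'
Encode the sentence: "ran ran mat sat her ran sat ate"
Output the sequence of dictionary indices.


Look up each word in the dictionary:
  'ran' -> 1
  'ran' -> 1
  'mat' -> 2
  'sat' -> 3
  'her' -> 5
  'ran' -> 1
  'sat' -> 3
  'ate' -> 4

Encoded: [1, 1, 2, 3, 5, 1, 3, 4]


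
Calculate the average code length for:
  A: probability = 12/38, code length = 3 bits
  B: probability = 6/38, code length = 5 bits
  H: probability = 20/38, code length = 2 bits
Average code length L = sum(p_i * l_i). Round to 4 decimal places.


Weighted contributions p_i * l_i:
  A: (12/38) * 3 = 36/38
  B: (6/38) * 5 = 30/38
  H: (20/38) * 2 = 40/38
Sum = (36 + 30 + 40)/38 = 106/38

L = 106/38 = 2.7895 bits/symbol


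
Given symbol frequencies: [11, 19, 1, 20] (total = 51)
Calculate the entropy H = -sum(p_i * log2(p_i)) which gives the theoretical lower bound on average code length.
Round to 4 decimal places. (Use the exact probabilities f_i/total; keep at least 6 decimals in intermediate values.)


Per-symbol terms -p_i * log2(p_i) with p_i = f_i/51:
  p = 11/51 = 0.215686: log2(p) = -2.212994, -p*log2(p) = 0.477312
  p = 19/51 = 0.372549: log2(p) = -1.424498, -p*log2(p) = 0.530695
  p = 1/51 = 0.019608: log2(p) = -5.672425, -p*log2(p) = 0.111224
  p = 20/51 = 0.392157: log2(p) = -1.350497, -p*log2(p) = 0.529607
H = 0.477312 + 0.530695 + 0.111224 + 0.529607 = 1.648838

H = 1.6488 bits/symbol


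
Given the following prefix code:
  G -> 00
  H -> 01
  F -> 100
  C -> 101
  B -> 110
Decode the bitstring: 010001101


Decoding step by step:
Bits 01 -> H
Bits 00 -> G
Bits 01 -> H
Bits 101 -> C


Decoded message: HGHC


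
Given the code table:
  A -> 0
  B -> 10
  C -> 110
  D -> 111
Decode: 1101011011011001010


Decoding:
110 -> C
10 -> B
110 -> C
110 -> C
110 -> C
0 -> A
10 -> B
10 -> B


Result: CBCCCABB


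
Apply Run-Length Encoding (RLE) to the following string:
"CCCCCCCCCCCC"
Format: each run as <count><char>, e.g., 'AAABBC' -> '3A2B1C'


Scanning runs left to right:
  i=0: run of 'C' x 12 -> '12C'

RLE = 12C


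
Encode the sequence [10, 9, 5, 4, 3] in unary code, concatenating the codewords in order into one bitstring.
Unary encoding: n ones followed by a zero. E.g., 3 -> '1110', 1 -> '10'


Encode each number as n ones followed by a terminating 0:
  10 -> 11111111110 (11 bits)
  9 -> 1111111110 (10 bits)
  5 -> 111110 (6 bits)
  4 -> 11110 (5 bits)
  3 -> 1110 (4 bits)
Total length = 11 + 10 + 6 + 5 + 4 = 36 bits.

Unary([10, 9, 5, 4, 3]) = 111111111101111111110111110111101110 (36 bits)


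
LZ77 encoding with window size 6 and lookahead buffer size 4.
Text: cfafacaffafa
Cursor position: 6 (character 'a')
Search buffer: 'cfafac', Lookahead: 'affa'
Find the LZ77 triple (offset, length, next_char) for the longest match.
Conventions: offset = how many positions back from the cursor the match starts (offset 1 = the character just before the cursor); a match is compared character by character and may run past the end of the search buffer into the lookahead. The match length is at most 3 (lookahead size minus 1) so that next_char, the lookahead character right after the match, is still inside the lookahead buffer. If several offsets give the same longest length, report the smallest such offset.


Try each offset into the search buffer:
  offset=1 (pos 5, char 'c'): match length 0
  offset=2 (pos 4, char 'a'): match length 1
  offset=3 (pos 3, char 'f'): match length 0
  offset=4 (pos 2, char 'a'): match length 2
  offset=5 (pos 1, char 'f'): match length 0
  offset=6 (pos 0, char 'c'): match length 0
Longest match has length 2 at offset 4.
next_char = character at position 6 + 2 = 8 -> 'f'

Best match: offset=4, length=2 (matching 'af' starting at position 2)
LZ77 triple: (4, 2, 'f')


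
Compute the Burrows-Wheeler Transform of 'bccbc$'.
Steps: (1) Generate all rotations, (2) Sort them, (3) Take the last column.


Rotations (sorted):
  0: $bccbc -> last char: c
  1: bc$bcc -> last char: c
  2: bccbc$ -> last char: $
  3: c$bccb -> last char: b
  4: cbc$bc -> last char: c
  5: ccbc$b -> last char: b


BWT = cc$bcb


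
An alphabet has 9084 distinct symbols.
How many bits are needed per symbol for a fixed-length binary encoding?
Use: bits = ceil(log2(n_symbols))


log2(9084) = 13.1491
Bracket: 2^13 = 8192 < 9084 <= 2^14 = 16384
So ceil(log2(9084)) = 14

bits = ceil(log2(9084)) = ceil(13.1491) = 14 bits


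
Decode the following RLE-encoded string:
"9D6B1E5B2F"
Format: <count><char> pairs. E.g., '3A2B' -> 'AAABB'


Expanding each <count><char> pair:
  9D -> 'DDDDDDDDD'
  6B -> 'BBBBBB'
  1E -> 'E'
  5B -> 'BBBBB'
  2F -> 'FF'

Decoded = DDDDDDDDDBBBBBBEBBBBBFF
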